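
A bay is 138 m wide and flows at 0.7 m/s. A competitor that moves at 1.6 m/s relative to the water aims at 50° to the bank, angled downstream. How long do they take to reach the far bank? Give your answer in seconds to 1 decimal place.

112.6 s

The component of the competitor's velocity perpendicular to the bank is 1.6 × sin 50° = 1.226 m/s.
The current is parallel to the bank, so it does not affect the crossing time.
Time = 138 / 1.226 = 112.591 s.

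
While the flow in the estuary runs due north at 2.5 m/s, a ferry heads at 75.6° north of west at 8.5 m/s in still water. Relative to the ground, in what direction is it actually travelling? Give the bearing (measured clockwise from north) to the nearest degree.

Taking east as x and north as y: velocity relative to the water = (-2.114, 8.233) m/s; the water relative to ground = (0.000, 2.500) m/s.
Velocity relative to ground = (-2.114, 8.233) + (0.000, 2.500) = (-2.114, 10.733) m/s.
Bearing = atan2(-2.11, 10.73) = 348.86° clockwise from north.

349°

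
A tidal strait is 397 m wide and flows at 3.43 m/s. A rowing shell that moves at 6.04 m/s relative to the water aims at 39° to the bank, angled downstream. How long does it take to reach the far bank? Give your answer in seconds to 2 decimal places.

104.44 s

The component of the rowing shell's velocity perpendicular to the bank is 6.04 × sin 39° = 3.801 m/s.
The flow acts along the bank and has no component across it.
Time = 397 / 3.801 = 104.444 s.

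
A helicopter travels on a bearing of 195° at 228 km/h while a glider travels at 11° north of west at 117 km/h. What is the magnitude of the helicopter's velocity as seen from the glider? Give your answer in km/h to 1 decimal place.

Taking east as x and north as y: helicopter velocity = (-59.011, -220.231) km/h; glider velocity = (-114.850, 22.325) km/h.
Velocity of helicopter relative to glider = (-59.011, -220.231) − (-114.850, 22.325) = (55.840, -242.556) km/h.
Magnitude = |(55.840, -242.556)| = 248.900 km/h.

248.9 km/h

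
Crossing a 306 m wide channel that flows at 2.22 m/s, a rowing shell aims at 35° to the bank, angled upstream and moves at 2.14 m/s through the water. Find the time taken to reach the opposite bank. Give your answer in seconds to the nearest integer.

249 s

The component of the rowing shell's velocity perpendicular to the bank is 2.14 × sin 35° = 1.227 m/s.
The flow acts along the bank and has no component across it.
Time = 306 / 1.227 = 249.297 s.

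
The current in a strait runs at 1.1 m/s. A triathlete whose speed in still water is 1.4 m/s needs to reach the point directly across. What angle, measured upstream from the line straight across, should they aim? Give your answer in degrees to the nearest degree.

52°

To cancel the current, the upstream component of the triathlete's velocity must equal the flow: 1.4 sin θ = 1.1.
sin θ = 1.1 / 1.4 = 0.7857.
θ = arcsin(0.7857) = 51.787°.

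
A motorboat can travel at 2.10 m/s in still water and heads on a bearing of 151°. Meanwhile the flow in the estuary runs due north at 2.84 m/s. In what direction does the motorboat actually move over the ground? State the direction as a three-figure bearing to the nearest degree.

Taking east as x and north as y: velocity relative to the water = (1.018, -1.837) m/s; the water relative to ground = (0.000, 2.840) m/s.
Velocity relative to ground = (1.018, -1.837) + (0.000, 2.840) = (1.018, 1.003) m/s.
Bearing = atan2(1.02, 1.00) = 45.42° clockwise from north.

045°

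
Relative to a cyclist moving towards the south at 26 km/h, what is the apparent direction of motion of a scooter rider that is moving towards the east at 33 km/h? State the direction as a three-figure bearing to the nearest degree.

Taking east as x and north as y: scooter rider velocity = (33.000, 0.000) km/h; cyclist velocity = (0.000, -26.000) km/h.
Velocity of scooter rider relative to cyclist = (33.000, 0.000) − (0.000, -26.000) = (33.000, 26.000) km/h.
Bearing = atan2(33.00, 26.00) = 51.77° clockwise from north.

052°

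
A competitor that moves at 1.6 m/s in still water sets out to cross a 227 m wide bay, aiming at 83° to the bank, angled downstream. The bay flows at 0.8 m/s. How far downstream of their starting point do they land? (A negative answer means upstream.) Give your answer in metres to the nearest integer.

Perpendicular speed = 1.588 m/s; crossing time = 227 / 1.588 = 142.940 s.
Net downstream speed = 0.995 m/s.
Drift = 0.995 × 142.940 = 142.224 m (downstream).

142 m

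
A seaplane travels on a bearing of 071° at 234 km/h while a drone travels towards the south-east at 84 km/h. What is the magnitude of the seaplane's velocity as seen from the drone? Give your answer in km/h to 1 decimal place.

211.1 km/h

Taking east as x and north as y: seaplane velocity = (221.251, 76.183) km/h; drone velocity = (59.397, -59.397) km/h.
Velocity of seaplane relative to drone = (221.251, 76.183) − (59.397, -59.397) = (161.854, 135.580) km/h.
Magnitude = |(161.854, 135.580)| = 211.137 km/h.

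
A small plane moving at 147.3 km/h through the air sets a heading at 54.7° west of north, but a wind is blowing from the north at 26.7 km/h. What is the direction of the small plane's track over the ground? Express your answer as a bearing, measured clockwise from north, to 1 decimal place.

295.9°

Taking east as x and north as y: velocity relative to the air = (-120.217, 85.118) km/h; the air relative to ground = (0.000, -26.700) km/h.
Velocity relative to ground = (-120.217, 85.118) + (0.000, -26.700) = (-120.217, 58.418) km/h.
Bearing = atan2(-120.22, 58.42) = 295.92° clockwise from north.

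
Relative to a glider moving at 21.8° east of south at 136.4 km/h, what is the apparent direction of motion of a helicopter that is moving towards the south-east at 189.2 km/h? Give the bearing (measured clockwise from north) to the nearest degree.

Taking east as x and north as y: helicopter velocity = (133.785, -133.785) km/h; glider velocity = (50.655, -126.645) km/h.
Velocity of helicopter relative to glider = (133.785, -133.785) − (50.655, -126.645) = (83.130, -7.139) km/h.
Bearing = atan2(83.13, -7.14) = 94.91° clockwise from north.

095°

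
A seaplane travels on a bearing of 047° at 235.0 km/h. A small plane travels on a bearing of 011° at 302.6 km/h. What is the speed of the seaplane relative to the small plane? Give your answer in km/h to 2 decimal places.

178.13 km/h

Taking east as x and north as y: seaplane velocity = (171.868, 160.270) km/h; small plane velocity = (57.739, 297.040) km/h.
Velocity of seaplane relative to small plane = (171.868, 160.270) − (57.739, 297.040) = (114.129, -136.771) km/h.
Magnitude = |(114.129, -136.771)| = 178.134 km/h.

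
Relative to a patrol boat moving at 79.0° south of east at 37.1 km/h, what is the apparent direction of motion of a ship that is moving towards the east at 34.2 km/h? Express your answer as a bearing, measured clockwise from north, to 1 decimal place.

036.7°

Taking east as x and north as y: ship velocity = (34.200, 0.000) km/h; patrol boat velocity = (7.079, -36.418) km/h.
Velocity of ship relative to patrol boat = (34.200, 0.000) − (7.079, -36.418) = (27.121, 36.418) km/h.
Bearing = atan2(27.12, 36.42) = 36.68° clockwise from north.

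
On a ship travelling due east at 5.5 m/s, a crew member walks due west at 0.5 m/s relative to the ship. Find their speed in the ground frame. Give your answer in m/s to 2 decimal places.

5.00 m/s

Taking east as x and north as y: ship velocity = (5.500, 0.000) m/s; crew member velocity relative to ship = (-0.500, 0.000) m/s.
Velocity relative to ground = (5.500, 0.000) + (-0.500, 0.000) = (5.000, 0.000) m/s.
Speed = |(5.000, 0.000)| = 5.000 m/s.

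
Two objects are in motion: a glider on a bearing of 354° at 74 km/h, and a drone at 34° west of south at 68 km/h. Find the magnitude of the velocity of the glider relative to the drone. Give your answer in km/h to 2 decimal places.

Taking east as x and north as y: glider velocity = (-7.735, 73.595) km/h; drone velocity = (-38.025, -56.375) km/h.
Velocity of glider relative to drone = (-7.735, 73.595) − (-38.025, -56.375) = (30.290, 129.969) km/h.
Magnitude = |(30.290, 129.969)| = 133.452 km/h.

133.45 km/h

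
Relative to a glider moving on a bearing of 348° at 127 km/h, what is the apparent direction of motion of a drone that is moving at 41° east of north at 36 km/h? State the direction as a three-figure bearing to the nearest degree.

Taking east as x and north as y: drone velocity = (23.618, 27.170) km/h; glider velocity = (-26.405, 124.225) km/h.
Velocity of drone relative to glider = (23.618, 27.170) − (-26.405, 124.225) = (50.023, -97.055) km/h.
Bearing = atan2(50.02, -97.06) = 152.73° clockwise from north.

153°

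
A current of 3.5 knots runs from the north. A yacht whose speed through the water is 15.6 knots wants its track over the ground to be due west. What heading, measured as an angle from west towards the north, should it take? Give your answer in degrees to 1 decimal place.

13.0°

The current pushes perpendicular to the desired track; the heading must have a component into the current equal to 3.5 knots: 15.6 sin θ = 3.5.
sin θ = 0.2244, so θ = 12.965°.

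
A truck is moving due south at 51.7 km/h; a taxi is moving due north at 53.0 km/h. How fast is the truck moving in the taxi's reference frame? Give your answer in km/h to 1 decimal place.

Taking east as x and north as y: truck velocity = (0.000, -51.700) km/h; taxi velocity = (0.000, 53.000) km/h.
Velocity of truck relative to taxi = (0.000, -51.700) − (0.000, 53.000) = (0.000, -104.700) km/h.
Magnitude = |(0.000, -104.700)| = 104.700 km/h.

104.7 km/h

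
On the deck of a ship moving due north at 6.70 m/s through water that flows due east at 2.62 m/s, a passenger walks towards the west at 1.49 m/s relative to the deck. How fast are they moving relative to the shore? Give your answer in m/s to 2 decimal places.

6.79 m/s

In east/north components (m/s): passenger relative to ship = (-1.490, 0.000); ship relative to water = (0.000, 6.700); water relative to ground = (2.620, 0.000).
Sum = (1.130, 6.700) m/s.
Speed = |(1.130, 6.700)| = 6.795 m/s.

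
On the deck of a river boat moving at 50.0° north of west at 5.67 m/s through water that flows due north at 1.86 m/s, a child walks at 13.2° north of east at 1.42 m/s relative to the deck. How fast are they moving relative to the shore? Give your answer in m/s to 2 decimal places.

In east/north components (m/s): child relative to river boat = (1.382, 0.324); river boat relative to water = (-3.645, 4.343); water relative to ground = (0.000, 1.860).
Sum = (-2.262, 6.528) m/s.
Speed = |(-2.262, 6.528)| = 6.909 m/s.

6.91 m/s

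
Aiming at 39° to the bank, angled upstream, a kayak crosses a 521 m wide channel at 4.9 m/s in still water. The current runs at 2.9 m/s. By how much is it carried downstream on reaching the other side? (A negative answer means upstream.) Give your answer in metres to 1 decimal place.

Perpendicular speed = 3.084 m/s; crossing time = 521 / 3.084 = 168.955 s.
Net downstream speed = -0.908 m/s.
Drift = -0.908 × 168.955 = -153.413 m (upstream).

-153.4 m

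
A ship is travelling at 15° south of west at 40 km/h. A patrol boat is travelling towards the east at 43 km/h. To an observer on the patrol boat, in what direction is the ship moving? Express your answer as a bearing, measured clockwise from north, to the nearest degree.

263°

Taking east as x and north as y: ship velocity = (-38.637, -10.353) km/h; patrol boat velocity = (43.000, 0.000) km/h.
Velocity of ship relative to patrol boat = (-38.637, -10.353) − (43.000, 0.000) = (-81.637, -10.353) km/h.
Bearing = atan2(-81.64, -10.35) = 262.77° clockwise from north.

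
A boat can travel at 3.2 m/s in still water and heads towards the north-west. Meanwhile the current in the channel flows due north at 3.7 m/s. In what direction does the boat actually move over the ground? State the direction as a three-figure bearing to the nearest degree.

Taking east as x and north as y: velocity relative to the water = (-2.263, 2.263) m/s; the water relative to ground = (0.000, 3.700) m/s.
Velocity relative to ground = (-2.263, 2.263) + (0.000, 3.700) = (-2.263, 5.963) m/s.
Bearing = atan2(-2.26, 5.96) = 339.22° clockwise from north.

339°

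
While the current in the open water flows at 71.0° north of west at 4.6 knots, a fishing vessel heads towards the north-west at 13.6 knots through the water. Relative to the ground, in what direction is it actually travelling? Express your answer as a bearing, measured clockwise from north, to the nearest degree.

321°

Taking east as x and north as y: velocity relative to the water = (-9.617, 9.617) knots; the water relative to ground = (-1.498, 4.349) knots.
Velocity relative to ground = (-9.617, 9.617) + (-1.498, 4.349) = (-11.114, 13.966) knots.
Bearing = atan2(-11.11, 13.97) = 321.49° clockwise from north.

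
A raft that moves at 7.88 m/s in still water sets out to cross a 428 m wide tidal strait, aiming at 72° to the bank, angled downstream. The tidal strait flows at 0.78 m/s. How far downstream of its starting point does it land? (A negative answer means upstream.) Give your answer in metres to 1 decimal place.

183.6 m

Perpendicular speed = 7.494 m/s; crossing time = 428 / 7.494 = 57.110 s.
Net downstream speed = 3.215 m/s.
Drift = 3.215 × 57.110 = 183.611 m (downstream).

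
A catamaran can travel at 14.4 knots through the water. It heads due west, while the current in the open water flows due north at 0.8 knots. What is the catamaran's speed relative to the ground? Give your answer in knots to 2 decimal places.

14.42 knots

Taking east as x and north as y: velocity relative to the water = (-14.400, 0.000) knots; the water relative to ground = (0.000, 0.800) knots.
Velocity relative to ground = (-14.400, 0.000) + (0.000, 0.800) = (-14.400, 0.800) knots.
Speed = |(-14.400, 0.800)| = 14.422 knots.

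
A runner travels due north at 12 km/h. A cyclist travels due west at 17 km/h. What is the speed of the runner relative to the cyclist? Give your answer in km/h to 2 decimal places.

20.81 km/h

Taking east as x and north as y: runner velocity = (0.000, 12.000) km/h; cyclist velocity = (-17.000, 0.000) km/h.
Velocity of runner relative to cyclist = (0.000, 12.000) − (-17.000, 0.000) = (17.000, 12.000) km/h.
Magnitude = |(17.000, 12.000)| = 20.809 km/h.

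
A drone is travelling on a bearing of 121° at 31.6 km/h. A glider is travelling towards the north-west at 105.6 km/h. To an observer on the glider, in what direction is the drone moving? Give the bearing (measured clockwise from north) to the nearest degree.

Taking east as x and north as y: drone velocity = (27.086, -16.275) km/h; glider velocity = (-74.670, 74.670) km/h.
Velocity of drone relative to glider = (27.086, -16.275) − (-74.670, 74.670) = (101.757, -90.946) km/h.
Bearing = atan2(101.76, -90.95) = 131.79° clockwise from north.

132°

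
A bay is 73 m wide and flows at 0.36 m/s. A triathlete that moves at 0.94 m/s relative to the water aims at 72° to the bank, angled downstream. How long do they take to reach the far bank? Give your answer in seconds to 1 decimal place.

81.7 s

The component of the triathlete's velocity perpendicular to the bank is 0.94 × sin 72° = 0.894 m/s.
The current is parallel to the bank, so it does not affect the crossing time.
Time = 73 / 0.894 = 81.656 s.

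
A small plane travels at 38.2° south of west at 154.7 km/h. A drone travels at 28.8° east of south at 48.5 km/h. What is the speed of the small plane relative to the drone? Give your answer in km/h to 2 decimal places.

154.38 km/h

Taking east as x and north as y: small plane velocity = (-121.572, -95.668) km/h; drone velocity = (23.365, -42.501) km/h.
Velocity of small plane relative to drone = (-121.572, -95.668) − (23.365, -42.501) = (-144.937, -53.167) km/h.
Magnitude = |(-144.937, -53.167)| = 154.381 km/h.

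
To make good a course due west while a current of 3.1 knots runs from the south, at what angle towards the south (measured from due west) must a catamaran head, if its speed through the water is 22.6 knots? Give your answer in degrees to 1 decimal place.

7.9°

The current pushes perpendicular to the desired track; the heading must have a component into the current equal to 3.1 knots: 22.6 sin θ = 3.1.
sin θ = 0.1372, so θ = 7.884°.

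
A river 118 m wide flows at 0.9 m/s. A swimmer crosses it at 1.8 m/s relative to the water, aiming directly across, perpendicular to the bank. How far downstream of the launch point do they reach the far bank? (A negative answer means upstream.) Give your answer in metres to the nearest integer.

59 m

Perpendicular speed = 1.800 m/s; crossing time = 118 / 1.800 = 65.556 s.
Net downstream speed = 0.900 m/s.
Drift = 0.900 × 65.556 = 59.000 m (downstream).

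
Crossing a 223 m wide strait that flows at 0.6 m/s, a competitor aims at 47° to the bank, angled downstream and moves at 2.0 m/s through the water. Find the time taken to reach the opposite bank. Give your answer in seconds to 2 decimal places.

The component of the competitor's velocity perpendicular to the bank is 2.0 × sin 47° = 1.463 m/s.
The flow acts along the bank and has no component across it.
Time = 223 / 1.463 = 152.457 s.

152.46 s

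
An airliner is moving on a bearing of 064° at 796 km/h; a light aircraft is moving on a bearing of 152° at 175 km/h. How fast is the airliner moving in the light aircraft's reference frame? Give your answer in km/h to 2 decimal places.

Taking east as x and north as y: airliner velocity = (715.440, 348.943) km/h; light aircraft velocity = (82.158, -154.516) km/h.
Velocity of airliner relative to light aircraft = (715.440, 348.943) − (82.158, -154.516) = (633.283, 503.459) km/h.
Magnitude = |(633.283, 503.459)| = 809.023 km/h.

809.02 km/h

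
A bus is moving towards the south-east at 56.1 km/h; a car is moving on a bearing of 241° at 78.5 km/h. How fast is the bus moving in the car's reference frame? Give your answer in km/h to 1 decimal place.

108.3 km/h

Taking east as x and north as y: bus velocity = (39.669, -39.669) km/h; car velocity = (-68.658, -38.058) km/h.
Velocity of bus relative to car = (39.669, -39.669) − (-68.658, -38.058) = (108.326, -1.611) km/h.
Magnitude = |(108.326, -1.611)| = 108.338 km/h.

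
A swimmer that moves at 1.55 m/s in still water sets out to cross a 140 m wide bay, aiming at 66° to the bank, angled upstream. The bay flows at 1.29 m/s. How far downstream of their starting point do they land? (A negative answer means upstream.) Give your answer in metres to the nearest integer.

65 m

Perpendicular speed = 1.416 m/s; crossing time = 140 / 1.416 = 98.870 s.
Net downstream speed = 0.660 m/s.
Drift = 0.660 × 98.870 = 65.211 m (downstream).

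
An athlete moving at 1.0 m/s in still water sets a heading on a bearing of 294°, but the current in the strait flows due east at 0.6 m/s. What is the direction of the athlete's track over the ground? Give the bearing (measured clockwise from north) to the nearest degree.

322°

Taking east as x and north as y: velocity relative to the water = (-0.914, 0.407) m/s; the water relative to ground = (0.600, 0.000) m/s.
Velocity relative to ground = (-0.914, 0.407) + (0.600, 0.000) = (-0.314, 0.407) m/s.
Bearing = atan2(-0.31, 0.41) = 322.37° clockwise from north.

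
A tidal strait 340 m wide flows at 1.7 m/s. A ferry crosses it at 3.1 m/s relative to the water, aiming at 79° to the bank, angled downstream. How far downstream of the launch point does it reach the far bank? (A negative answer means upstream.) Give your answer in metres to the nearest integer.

256 m

Perpendicular speed = 3.043 m/s; crossing time = 340 / 3.043 = 111.730 s.
Net downstream speed = 2.292 m/s.
Drift = 2.292 × 111.730 = 256.031 m (downstream).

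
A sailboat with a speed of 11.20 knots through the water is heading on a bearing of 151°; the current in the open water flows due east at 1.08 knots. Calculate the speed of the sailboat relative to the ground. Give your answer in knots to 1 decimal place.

11.8 knots

Taking east as x and north as y: velocity relative to the water = (5.430, -9.796) knots; the water relative to ground = (1.080, 0.000) knots.
Velocity relative to ground = (5.430, -9.796) + (1.080, 0.000) = (6.510, -9.796) knots.
Speed = |(6.510, -9.796)| = 11.762 knots.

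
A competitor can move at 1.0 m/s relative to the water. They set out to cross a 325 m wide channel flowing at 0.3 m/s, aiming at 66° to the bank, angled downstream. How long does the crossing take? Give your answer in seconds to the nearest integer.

The component of the competitor's velocity perpendicular to the bank is 1.0 × sin 66° = 0.914 m/s.
Only the cross-stream component determines the crossing time; the current contributes nothing perpendicular to the bank.
Time = 325 / 0.914 = 355.757 s.

356 s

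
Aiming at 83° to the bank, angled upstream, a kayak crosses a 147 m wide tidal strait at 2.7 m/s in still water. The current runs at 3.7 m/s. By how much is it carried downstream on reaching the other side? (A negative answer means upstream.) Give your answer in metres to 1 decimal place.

184.9 m

Perpendicular speed = 2.680 m/s; crossing time = 147 / 2.680 = 54.853 s.
Net downstream speed = 3.371 m/s.
Drift = 3.371 × 54.853 = 184.908 m (downstream).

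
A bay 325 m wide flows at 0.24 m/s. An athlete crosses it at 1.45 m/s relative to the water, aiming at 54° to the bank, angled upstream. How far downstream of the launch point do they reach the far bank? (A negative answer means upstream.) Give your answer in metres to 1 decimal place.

-169.6 m

Perpendicular speed = 1.173 m/s; crossing time = 325 / 1.173 = 277.050 s.
Net downstream speed = -0.612 m/s.
Drift = -0.612 × 277.050 = -169.634 m (upstream).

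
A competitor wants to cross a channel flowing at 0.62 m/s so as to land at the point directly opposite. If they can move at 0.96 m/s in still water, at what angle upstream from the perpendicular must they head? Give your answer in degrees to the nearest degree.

40°

To cancel the current, the upstream component of the competitor's velocity must equal the flow: 0.96 sin θ = 0.62.
sin θ = 0.62 / 0.96 = 0.6458.
θ = arcsin(0.6458) = 40.228°.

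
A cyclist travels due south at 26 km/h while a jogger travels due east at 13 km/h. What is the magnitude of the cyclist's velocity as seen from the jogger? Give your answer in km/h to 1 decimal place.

29.1 km/h

Taking east as x and north as y: cyclist velocity = (0.000, -26.000) km/h; jogger velocity = (13.000, 0.000) km/h.
Velocity of cyclist relative to jogger = (0.000, -26.000) − (13.000, 0.000) = (-13.000, -26.000) km/h.
Magnitude = |(-13.000, -26.000)| = 29.069 km/h.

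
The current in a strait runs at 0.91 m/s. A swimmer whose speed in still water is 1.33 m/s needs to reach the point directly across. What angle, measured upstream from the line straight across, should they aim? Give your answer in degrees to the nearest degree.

To cancel the current, the upstream component of the swimmer's velocity must equal the flow: 1.33 sin θ = 0.91.
sin θ = 0.91 / 1.33 = 0.6842.
θ = arcsin(0.6842) = 43.174°.

43°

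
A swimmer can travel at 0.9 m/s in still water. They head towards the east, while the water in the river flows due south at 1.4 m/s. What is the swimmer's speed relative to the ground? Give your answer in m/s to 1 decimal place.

Taking east as x and north as y: velocity relative to the water = (0.900, 0.000) m/s; the water relative to ground = (0.000, -1.400) m/s.
Velocity relative to ground = (0.900, 0.000) + (0.000, -1.400) = (0.900, -1.400) m/s.
Speed = |(0.900, -1.400)| = 1.664 m/s.

1.7 m/s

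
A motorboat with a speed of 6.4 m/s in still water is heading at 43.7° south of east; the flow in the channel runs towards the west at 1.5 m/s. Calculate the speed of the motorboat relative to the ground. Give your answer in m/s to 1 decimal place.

Taking east as x and north as y: velocity relative to the water = (4.627, -4.422) m/s; the water relative to ground = (-1.500, 0.000) m/s.
Velocity relative to ground = (4.627, -4.422) + (-1.500, 0.000) = (3.127, -4.422) m/s.
Speed = |(3.127, -4.422)| = 5.416 m/s.

5.4 m/s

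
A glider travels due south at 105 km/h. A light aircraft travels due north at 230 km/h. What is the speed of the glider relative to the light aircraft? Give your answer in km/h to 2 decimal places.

335.00 km/h

Taking east as x and north as y: glider velocity = (0.000, -105.000) km/h; light aircraft velocity = (0.000, 230.000) km/h.
Velocity of glider relative to light aircraft = (0.000, -105.000) − (0.000, 230.000) = (0.000, -335.000) km/h.
Magnitude = |(0.000, -335.000)| = 335.000 km/h.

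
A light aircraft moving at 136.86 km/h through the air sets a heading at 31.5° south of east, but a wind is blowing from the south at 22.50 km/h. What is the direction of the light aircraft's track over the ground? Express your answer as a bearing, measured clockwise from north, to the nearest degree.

113°

Taking east as x and north as y: velocity relative to the air = (116.692, -71.509) km/h; the air relative to ground = (0.000, 22.500) km/h.
Velocity relative to ground = (116.692, -71.509) + (0.000, 22.500) = (116.692, -49.009) km/h.
Bearing = atan2(116.69, -49.01) = 112.78° clockwise from north.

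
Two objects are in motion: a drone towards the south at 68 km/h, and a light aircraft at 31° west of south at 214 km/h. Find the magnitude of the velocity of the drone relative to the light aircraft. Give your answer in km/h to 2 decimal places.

Taking east as x and north as y: drone velocity = (0.000, -68.000) km/h; light aircraft velocity = (-110.218, -183.434) km/h.
Velocity of drone relative to light aircraft = (0.000, -68.000) − (-110.218, -183.434) = (110.218, 115.434) km/h.
Magnitude = |(110.218, 115.434)| = 159.603 km/h.

159.60 km/h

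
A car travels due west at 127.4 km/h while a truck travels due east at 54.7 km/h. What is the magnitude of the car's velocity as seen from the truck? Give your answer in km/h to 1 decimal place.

182.1 km/h

Taking east as x and north as y: car velocity = (-127.400, 0.000) km/h; truck velocity = (54.700, 0.000) km/h.
Velocity of car relative to truck = (-127.400, 0.000) − (54.700, 0.000) = (-182.100, 0.000) km/h.
Magnitude = |(-182.100, 0.000)| = 182.100 km/h.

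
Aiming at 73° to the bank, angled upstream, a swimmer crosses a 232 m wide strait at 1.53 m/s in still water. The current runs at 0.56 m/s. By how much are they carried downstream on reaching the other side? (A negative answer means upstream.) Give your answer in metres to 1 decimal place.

17.9 m

Perpendicular speed = 1.463 m/s; crossing time = 232 / 1.463 = 158.562 s.
Net downstream speed = 0.113 m/s.
Drift = 0.113 × 158.562 = 17.865 m (downstream).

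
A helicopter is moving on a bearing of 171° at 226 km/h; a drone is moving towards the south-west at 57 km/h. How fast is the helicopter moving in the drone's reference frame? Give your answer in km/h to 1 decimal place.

197.9 km/h

Taking east as x and north as y: helicopter velocity = (35.354, -223.218) km/h; drone velocity = (-40.305, -40.305) km/h.
Velocity of helicopter relative to drone = (35.354, -223.218) − (-40.305, -40.305) = (75.659, -182.912) km/h.
Magnitude = |(75.659, -182.912)| = 197.943 km/h.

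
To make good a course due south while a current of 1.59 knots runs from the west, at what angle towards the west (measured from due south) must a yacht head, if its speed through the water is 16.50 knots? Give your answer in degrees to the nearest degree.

6°

The current pushes perpendicular to the desired track; the heading must have a component into the current equal to 1.59 knots: 16.50 sin θ = 1.59.
sin θ = 0.0964, so θ = 5.530°.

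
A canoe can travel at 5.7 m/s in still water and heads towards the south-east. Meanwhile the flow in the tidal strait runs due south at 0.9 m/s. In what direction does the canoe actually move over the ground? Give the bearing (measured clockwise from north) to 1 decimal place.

Taking east as x and north as y: velocity relative to the water = (4.031, -4.031) m/s; the water relative to ground = (0.000, -0.900) m/s.
Velocity relative to ground = (4.031, -4.031) + (0.000, -0.900) = (4.031, -4.931) m/s.
Bearing = atan2(4.03, -4.93) = 140.74° clockwise from north.

140.7°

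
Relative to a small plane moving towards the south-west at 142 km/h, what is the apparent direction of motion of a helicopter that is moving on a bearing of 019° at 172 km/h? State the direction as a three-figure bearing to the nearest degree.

Taking east as x and north as y: helicopter velocity = (55.998, 162.629) km/h; small plane velocity = (-100.409, -100.409) km/h.
Velocity of helicopter relative to small plane = (55.998, 162.629) − (-100.409, -100.409) = (156.407, 263.038) km/h.
Bearing = atan2(156.41, 263.04) = 30.74° clockwise from north.

031°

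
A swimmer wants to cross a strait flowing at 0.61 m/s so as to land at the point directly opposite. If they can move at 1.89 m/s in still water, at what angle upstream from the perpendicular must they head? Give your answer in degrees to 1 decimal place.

To cancel the current, the upstream component of the swimmer's velocity must equal the flow: 1.89 sin θ = 0.61.
sin θ = 0.61 / 1.89 = 0.3228.
θ = arcsin(0.3228) = 18.829°.

18.8°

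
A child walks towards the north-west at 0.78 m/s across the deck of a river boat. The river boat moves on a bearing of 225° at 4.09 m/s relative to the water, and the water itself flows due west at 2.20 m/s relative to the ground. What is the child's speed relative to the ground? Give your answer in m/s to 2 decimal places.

6.11 m/s

In east/north components (m/s): child relative to river boat = (-0.552, 0.552); river boat relative to water = (-2.892, -2.892); water relative to ground = (-2.200, 0.000).
Sum = (-5.644, -2.341) m/s.
Speed = |(-5.644, -2.341)| = 6.110 m/s.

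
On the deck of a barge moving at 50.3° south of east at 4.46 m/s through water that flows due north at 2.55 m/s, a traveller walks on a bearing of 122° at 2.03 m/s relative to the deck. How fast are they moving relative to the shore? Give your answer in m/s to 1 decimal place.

In east/north components (m/s): traveller relative to barge = (1.722, -1.076); barge relative to water = (2.849, -3.432); water relative to ground = (0.000, 2.550).
Sum = (4.570, -1.957) m/s.
Speed = |(4.570, -1.957)| = 4.972 m/s.

5.0 m/s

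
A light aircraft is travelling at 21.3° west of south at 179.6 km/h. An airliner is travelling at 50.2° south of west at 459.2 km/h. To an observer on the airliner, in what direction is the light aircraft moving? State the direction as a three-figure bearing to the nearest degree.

Taking east as x and north as y: light aircraft velocity = (-65.240, -167.332) km/h; airliner velocity = (-293.938, -352.796) km/h.
Velocity of light aircraft relative to airliner = (-65.240, -167.332) − (-293.938, -352.796) = (228.698, 185.464) km/h.
Bearing = atan2(228.70, 185.46) = 50.96° clockwise from north.

051°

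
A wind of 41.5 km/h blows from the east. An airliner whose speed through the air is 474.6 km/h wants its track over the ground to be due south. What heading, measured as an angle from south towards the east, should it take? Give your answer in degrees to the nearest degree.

5°

The wind pushes perpendicular to the desired track; the heading must have a component into the wind equal to 41.5 km/h: 474.6 sin θ = 41.5.
sin θ = 0.0874, so θ = 5.016°.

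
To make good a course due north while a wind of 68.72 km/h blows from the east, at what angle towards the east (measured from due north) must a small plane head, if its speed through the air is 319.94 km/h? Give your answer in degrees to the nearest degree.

12°

The wind pushes perpendicular to the desired track; the heading must have a component into the wind equal to 68.72 km/h: 319.94 sin θ = 68.72.
sin θ = 0.2148, so θ = 12.403°.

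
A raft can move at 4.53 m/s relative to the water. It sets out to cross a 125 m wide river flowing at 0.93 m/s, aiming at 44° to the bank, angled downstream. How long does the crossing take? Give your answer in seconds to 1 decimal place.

39.7 s

The component of the raft's velocity perpendicular to the bank is 4.53 × sin 44° = 3.147 m/s.
The current is parallel to the bank, so it does not affect the crossing time.
Time = 125 / 3.147 = 39.723 s.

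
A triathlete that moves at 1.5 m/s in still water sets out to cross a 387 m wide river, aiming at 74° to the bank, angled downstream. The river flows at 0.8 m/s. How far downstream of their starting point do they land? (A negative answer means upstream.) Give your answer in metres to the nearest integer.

Perpendicular speed = 1.442 m/s; crossing time = 387 / 1.442 = 268.397 s.
Net downstream speed = 1.213 m/s.
Drift = 1.213 × 268.397 = 325.688 m (downstream).

326 m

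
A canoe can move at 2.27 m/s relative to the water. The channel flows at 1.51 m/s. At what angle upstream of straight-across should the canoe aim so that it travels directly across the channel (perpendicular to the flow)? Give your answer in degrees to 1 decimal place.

41.7°

To cancel the current, the upstream component of the canoe's velocity must equal the flow: 2.27 sin θ = 1.51.
sin θ = 1.51 / 2.27 = 0.6652.
θ = arcsin(0.6652) = 41.698°.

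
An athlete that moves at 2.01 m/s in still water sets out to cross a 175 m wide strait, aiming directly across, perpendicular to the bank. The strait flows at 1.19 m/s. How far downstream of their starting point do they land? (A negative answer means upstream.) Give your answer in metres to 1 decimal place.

103.6 m

Perpendicular speed = 2.010 m/s; crossing time = 175 / 2.010 = 87.065 s.
Net downstream speed = 1.190 m/s.
Drift = 1.190 × 87.065 = 103.607 m (downstream).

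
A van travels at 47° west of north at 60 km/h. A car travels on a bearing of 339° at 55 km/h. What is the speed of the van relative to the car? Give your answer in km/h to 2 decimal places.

Taking east as x and north as y: van velocity = (-43.881, 40.920) km/h; car velocity = (-19.710, 51.347) km/h.
Velocity of van relative to car = (-43.881, 40.920) − (-19.710, 51.347) = (-24.171, -10.427) km/h.
Magnitude = |(-24.171, -10.427)| = 26.324 km/h.

26.32 km/h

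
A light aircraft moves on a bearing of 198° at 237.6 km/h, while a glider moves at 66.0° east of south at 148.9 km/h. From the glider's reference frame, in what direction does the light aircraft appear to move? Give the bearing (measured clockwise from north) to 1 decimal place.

231.7°

Taking east as x and north as y: light aircraft velocity = (-73.422, -225.971) km/h; glider velocity = (136.027, -60.563) km/h.
Velocity of light aircraft relative to glider = (-73.422, -225.971) − (136.027, -60.563) = (-209.449, -165.408) km/h.
Bearing = atan2(-209.45, -165.41) = 231.70° clockwise from north.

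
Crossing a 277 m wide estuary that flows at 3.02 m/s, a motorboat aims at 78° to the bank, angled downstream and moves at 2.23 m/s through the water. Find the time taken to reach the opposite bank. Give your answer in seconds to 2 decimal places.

The component of the motorboat's velocity perpendicular to the bank is 2.23 × sin 78° = 2.181 m/s.
The current is parallel to the bank, so it does not affect the crossing time.
Time = 277 / 2.181 = 126.990 s.

126.99 s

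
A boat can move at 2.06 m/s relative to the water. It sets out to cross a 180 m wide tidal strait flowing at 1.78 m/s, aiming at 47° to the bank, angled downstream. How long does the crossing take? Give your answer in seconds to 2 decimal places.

119.48 s

The component of the boat's velocity perpendicular to the bank is 2.06 × sin 47° = 1.507 m/s.
The flow acts along the bank and has no component across it.
Time = 180 / 1.507 = 119.475 s.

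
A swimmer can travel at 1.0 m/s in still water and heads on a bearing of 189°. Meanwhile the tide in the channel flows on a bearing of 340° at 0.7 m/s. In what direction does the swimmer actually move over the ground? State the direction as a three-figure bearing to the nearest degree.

230°

Taking east as x and north as y: velocity relative to the water = (-0.156, -0.988) m/s; the water relative to ground = (-0.239, 0.658) m/s.
Velocity relative to ground = (-0.156, -0.988) + (-0.239, 0.658) = (-0.396, -0.330) m/s.
Bearing = atan2(-0.40, -0.33) = 230.19° clockwise from north.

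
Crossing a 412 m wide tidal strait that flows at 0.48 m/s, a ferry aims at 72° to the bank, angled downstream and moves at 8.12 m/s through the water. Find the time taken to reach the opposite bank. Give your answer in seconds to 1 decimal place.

53.4 s

The component of the ferry's velocity perpendicular to the bank is 8.12 × sin 72° = 7.723 m/s.
Only the cross-stream component determines the crossing time; the current contributes nothing perpendicular to the bank.
Time = 412 / 7.723 = 53.350 s.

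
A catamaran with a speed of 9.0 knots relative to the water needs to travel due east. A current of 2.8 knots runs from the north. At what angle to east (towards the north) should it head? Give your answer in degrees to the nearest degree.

18°

The current pushes perpendicular to the desired track; the heading must have a component into the current equal to 2.8 knots: 9.0 sin θ = 2.8.
sin θ = 0.3111, so θ = 18.126°.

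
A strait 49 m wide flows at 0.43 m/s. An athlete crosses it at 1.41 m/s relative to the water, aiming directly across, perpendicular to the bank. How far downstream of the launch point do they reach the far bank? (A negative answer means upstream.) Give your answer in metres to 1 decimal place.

Perpendicular speed = 1.410 m/s; crossing time = 49 / 1.410 = 34.752 s.
Net downstream speed = 0.430 m/s.
Drift = 0.430 × 34.752 = 14.943 m (downstream).

14.9 m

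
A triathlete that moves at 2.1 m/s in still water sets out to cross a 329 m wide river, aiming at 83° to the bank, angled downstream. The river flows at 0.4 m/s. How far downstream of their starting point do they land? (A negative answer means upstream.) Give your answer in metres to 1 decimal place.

Perpendicular speed = 2.084 m/s; crossing time = 329 / 2.084 = 157.843 s.
Net downstream speed = 0.656 m/s.
Drift = 0.656 × 157.843 = 103.533 m (downstream).

103.5 m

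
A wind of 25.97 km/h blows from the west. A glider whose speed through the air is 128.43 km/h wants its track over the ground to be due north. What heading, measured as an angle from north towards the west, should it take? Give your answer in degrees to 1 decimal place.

11.7°

The wind pushes perpendicular to the desired track; the heading must have a component into the wind equal to 25.97 km/h: 128.43 sin θ = 25.97.
sin θ = 0.2022, so θ = 11.666°.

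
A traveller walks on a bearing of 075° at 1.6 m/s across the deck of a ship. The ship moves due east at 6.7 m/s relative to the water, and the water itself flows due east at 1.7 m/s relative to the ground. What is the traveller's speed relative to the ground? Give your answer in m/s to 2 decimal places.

In east/north components (m/s): traveller relative to ship = (1.545, 0.414); ship relative to water = (6.700, 0.000); water relative to ground = (1.700, 0.000).
Sum = (9.945, 0.414) m/s.
Speed = |(9.945, 0.414)| = 9.954 m/s.

9.95 m/s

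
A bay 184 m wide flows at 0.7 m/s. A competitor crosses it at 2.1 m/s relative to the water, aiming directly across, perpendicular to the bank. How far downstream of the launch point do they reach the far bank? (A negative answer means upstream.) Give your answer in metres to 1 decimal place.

Perpendicular speed = 2.100 m/s; crossing time = 184 / 2.100 = 87.619 s.
Net downstream speed = 0.700 m/s.
Drift = 0.700 × 87.619 = 61.333 m (downstream).

61.3 m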